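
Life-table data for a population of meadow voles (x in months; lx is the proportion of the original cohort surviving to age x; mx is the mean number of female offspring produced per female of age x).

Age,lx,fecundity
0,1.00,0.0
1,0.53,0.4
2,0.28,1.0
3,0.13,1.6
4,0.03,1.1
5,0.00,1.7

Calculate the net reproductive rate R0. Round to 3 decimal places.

lx·mx by age: 0, 0.212, 0.28, 0.208, 0.033, 0
R0 = Σ lx·mx = 0.733 → 0.733

0.733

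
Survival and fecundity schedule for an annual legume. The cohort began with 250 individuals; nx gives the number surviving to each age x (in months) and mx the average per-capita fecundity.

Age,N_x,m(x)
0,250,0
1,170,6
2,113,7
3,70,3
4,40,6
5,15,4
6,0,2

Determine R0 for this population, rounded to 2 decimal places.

9.28

lx = nx/n0 = nx/250: 1, 0.68, 0.452, 0.28, 0.16, 0.06, 0
lx·mx by age: 0, 4.08, 3.164, 0.84, 0.96, 0.24, 0
R0 = Σ lx·mx = 9.284 → 9.28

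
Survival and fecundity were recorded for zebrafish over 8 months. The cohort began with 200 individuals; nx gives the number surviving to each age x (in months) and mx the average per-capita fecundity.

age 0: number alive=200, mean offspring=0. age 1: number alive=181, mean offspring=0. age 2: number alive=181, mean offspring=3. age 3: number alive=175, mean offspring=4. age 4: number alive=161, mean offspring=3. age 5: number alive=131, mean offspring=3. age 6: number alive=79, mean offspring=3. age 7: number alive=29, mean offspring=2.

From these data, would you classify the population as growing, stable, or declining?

growing

lx = nx/n0 = nx/200: 1, 0.905, 0.905, 0.875, 0.805, 0.655, 0.395, 0.145
R0 = Σ lx·mx = 0 + 0 + 2.715 + 3.5 + 2.415 + 1.965 + 1.185 + 0.29 = 12.07
R0 > 1, so the population is growing.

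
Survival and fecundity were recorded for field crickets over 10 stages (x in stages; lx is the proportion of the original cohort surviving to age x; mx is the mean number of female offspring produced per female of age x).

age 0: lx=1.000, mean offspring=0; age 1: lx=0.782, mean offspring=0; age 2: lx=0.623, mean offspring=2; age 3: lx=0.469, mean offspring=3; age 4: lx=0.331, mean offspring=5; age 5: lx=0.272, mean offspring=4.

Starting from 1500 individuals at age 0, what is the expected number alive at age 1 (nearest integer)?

Expected survivors = N0 · l_1 = 1500 × 0.782 = 1173 → 1173

1173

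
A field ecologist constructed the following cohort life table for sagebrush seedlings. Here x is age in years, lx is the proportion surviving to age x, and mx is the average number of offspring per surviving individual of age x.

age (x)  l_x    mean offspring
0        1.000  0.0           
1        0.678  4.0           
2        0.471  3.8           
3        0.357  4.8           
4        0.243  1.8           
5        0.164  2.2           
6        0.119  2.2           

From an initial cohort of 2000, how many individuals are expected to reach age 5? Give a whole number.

Expected survivors = N0 · l_5 = 2000 × 0.164 = 328 → 328

328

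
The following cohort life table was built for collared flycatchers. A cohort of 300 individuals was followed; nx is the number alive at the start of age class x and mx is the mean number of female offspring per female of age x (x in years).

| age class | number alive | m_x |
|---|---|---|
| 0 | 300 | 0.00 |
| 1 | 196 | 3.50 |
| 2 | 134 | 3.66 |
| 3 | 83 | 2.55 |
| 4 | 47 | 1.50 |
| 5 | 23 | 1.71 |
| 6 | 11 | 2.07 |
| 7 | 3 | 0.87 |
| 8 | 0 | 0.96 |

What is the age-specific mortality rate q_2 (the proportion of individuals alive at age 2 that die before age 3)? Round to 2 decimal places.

lx = nx/n0 = nx/300: 1, 0.65333…, 0.44667…, 0.27667…, 0.15667…, 0.07667…, 0.03667…, 0.01, 0
q_2 = (l_2 − l_3) / l_2 = (0.446667… − 0.276667…) / 0.446667…
     = 0.17… / 0.446667… = 0.380597… → 0.38

0.38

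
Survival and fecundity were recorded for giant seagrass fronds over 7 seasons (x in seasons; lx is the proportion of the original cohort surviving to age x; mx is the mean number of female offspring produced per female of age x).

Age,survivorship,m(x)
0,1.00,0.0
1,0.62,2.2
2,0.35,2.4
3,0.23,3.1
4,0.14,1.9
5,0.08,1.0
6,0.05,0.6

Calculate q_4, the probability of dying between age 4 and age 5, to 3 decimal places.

0.429

q_4 = (l_4 − l_5) / l_4 = (0.14 − 0.08) / 0.14
     = 0.06 / 0.14 = 0.428571… → 0.429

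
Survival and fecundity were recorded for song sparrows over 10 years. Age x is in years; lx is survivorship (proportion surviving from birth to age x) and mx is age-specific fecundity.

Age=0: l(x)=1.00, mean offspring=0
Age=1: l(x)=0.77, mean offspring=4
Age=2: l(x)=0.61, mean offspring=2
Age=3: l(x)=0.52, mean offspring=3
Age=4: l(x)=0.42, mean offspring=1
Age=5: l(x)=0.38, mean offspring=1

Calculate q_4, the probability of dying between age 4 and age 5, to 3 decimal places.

0.095

q_4 = (l_4 − l_5) / l_4 = (0.42 − 0.38) / 0.42
     = 0.04 / 0.42 = 0.095238… → 0.095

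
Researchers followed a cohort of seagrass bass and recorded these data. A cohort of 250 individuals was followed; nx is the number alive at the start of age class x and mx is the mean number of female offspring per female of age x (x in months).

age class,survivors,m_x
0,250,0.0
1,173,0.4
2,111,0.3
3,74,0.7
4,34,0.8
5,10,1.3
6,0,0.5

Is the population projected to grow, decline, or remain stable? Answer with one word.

lx = nx/n0 = nx/250: 1, 0.692, 0.444, 0.296, 0.136, 0.04, 0
R0 = Σ lx·mx = 0 + 0.2768 + 0.1332 + 0.2072 + 0.1088 + 0.052 + 0 = 0.778
R0 < 1, so the population is declining.

declining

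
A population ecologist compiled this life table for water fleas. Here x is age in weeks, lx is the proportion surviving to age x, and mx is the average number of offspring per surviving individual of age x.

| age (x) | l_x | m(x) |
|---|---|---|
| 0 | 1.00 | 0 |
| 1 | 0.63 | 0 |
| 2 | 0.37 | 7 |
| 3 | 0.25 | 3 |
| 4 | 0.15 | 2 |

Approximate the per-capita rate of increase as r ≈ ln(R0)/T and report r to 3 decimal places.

R0 = Σ lx·mx = 0 + 0 + 2.59 + 0.75 + 0.3 = 3.64
Σ x·lx·mx = 8.63; T = 8.63/3.64 = 2.37088…
r ≈ ln(R0)/T = ln(3.64)/2.37088… = 0.54494… → 0.545

0.545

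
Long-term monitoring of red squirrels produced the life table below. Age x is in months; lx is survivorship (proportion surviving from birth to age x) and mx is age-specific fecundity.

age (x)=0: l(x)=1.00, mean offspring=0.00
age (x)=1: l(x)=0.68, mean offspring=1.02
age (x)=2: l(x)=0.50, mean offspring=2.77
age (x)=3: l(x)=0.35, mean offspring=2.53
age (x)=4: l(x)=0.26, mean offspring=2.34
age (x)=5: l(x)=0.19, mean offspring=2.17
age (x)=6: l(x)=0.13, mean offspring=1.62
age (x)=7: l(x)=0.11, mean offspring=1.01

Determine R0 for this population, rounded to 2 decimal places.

lx·mx by age: 0, 0.6936, 1.385, 0.8855, 0.6084, 0.4123, 0.2106, 0.1111
R0 = Σ lx·mx = 4.3065 → 4.31

4.31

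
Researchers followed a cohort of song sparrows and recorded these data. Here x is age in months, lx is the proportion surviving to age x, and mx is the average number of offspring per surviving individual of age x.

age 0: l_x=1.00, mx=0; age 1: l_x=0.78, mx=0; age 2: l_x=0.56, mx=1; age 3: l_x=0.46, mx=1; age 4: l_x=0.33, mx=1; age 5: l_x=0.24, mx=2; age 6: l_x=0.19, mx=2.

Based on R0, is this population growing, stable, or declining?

R0 = Σ lx·mx = 0 + 0 + 0.56 + 0.46 + 0.33 + 0.48 + 0.38 = 2.21
R0 > 1, so the population is growing.

growing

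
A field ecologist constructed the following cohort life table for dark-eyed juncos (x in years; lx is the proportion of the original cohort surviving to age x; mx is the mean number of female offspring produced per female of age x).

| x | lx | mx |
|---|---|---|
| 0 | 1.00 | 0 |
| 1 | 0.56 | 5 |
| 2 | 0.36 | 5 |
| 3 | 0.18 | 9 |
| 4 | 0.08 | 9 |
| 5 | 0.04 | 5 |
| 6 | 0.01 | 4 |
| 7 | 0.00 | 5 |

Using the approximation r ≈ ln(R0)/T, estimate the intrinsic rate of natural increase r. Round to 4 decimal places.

0.9203

R0 = Σ lx·mx = 0 + 2.8 + 1.8 + 1.62 + 0.72 + 0.2 + 0.04 + 0 = 7.18
Σ x·lx·mx = 15.38; T = 15.38/7.18 = 2.14206…
r ≈ ln(R0)/T = ln(7.18)/2.14206… = 0.920282… → 0.9203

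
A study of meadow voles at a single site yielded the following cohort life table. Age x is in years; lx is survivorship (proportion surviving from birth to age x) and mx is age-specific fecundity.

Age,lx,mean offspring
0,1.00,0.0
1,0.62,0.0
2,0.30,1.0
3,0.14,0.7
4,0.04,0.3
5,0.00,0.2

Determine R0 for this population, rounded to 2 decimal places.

lx·mx by age: 0, 0, 0.3, 0.098, 0.012, 0
R0 = Σ lx·mx = 0.41 → 0.41

0.41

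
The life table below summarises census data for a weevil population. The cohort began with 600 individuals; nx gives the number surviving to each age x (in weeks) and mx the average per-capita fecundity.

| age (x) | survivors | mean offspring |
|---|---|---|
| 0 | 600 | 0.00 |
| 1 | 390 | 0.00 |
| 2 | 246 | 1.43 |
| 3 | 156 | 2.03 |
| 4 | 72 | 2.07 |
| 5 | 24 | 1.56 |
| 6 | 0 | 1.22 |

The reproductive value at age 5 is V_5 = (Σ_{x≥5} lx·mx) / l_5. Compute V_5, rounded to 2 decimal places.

1.56

lx = nx/n0 = nx/600: 1, 0.65, 0.41, 0.26, 0.12, 0.04, 0
lx·mx for x ≥ 5: 0.0624, 0 → sum = 0.0624
V_5 = 0.0624 / l_5 = 0.0624 / 0.04 = 1.56 → 1.56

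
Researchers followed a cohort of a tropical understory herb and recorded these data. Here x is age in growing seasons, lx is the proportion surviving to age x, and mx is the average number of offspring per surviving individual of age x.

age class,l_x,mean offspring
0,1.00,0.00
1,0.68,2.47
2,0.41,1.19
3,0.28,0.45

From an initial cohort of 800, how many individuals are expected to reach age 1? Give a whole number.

Expected survivors = N0 · l_1 = 800 × 0.68 = 544 → 544

544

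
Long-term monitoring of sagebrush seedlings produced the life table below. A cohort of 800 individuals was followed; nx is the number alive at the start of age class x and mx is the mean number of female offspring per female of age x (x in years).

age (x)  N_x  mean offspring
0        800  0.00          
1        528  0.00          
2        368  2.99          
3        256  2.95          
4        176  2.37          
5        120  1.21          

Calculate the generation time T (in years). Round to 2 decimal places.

2.84

lx = nx/n0 = nx/800: 1, 0.66, 0.46, 0.32, 0.22, 0.15
lx·mx: 0, 0, 1.3754, 0.944, 0.5214, 0.1815 → R0 = 3.0223
x·lx·mx: 0, 0, 2.7508, 2.832, 2.0856, 0.9075 → Σ = 8.5759
T = 8.5759 / 3.0223 = 2.837541… → 2.84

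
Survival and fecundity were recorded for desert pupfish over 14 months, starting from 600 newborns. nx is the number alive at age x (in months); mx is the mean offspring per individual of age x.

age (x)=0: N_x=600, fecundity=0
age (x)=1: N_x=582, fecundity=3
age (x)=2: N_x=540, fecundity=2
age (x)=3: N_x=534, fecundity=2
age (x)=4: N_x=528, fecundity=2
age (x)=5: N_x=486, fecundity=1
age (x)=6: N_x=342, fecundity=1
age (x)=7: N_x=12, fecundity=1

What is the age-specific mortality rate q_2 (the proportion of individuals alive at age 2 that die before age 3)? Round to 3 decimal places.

0.011

lx = nx/n0 = nx/600: 1, 0.97, 0.9, 0.89, 0.88, 0.81, 0.57, 0.02
q_2 = (l_2 − l_3) / l_2 = (0.9 − 0.89) / 0.9
     = 0.01 / 0.9 = 0.011111… → 0.011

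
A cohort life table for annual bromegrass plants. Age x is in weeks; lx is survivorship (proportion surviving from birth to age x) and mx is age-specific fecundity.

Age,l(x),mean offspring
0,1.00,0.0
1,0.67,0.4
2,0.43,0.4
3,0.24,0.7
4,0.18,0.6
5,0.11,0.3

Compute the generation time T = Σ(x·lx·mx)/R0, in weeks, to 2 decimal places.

lx·mx: 0, 0.268, 0.172, 0.168, 0.108, 0.033 → R0 = 0.749
x·lx·mx: 0, 0.268, 0.344, 0.504, 0.432, 0.165 → Σ = 1.713
T = 1.713 / 0.749 = 2.287049… → 2.29

2.29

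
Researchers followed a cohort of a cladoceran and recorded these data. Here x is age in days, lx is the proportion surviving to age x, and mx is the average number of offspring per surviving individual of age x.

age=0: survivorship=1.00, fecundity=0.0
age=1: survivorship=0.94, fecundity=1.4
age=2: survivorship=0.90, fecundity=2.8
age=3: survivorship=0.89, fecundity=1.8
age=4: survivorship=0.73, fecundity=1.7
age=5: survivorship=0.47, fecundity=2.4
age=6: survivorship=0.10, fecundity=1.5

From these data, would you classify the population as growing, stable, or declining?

growing

R0 = Σ lx·mx = 0 + 1.316 + 2.52 + 1.602 + 1.241 + 1.128 + 0.15 = 7.957
R0 > 1, so the population is growing.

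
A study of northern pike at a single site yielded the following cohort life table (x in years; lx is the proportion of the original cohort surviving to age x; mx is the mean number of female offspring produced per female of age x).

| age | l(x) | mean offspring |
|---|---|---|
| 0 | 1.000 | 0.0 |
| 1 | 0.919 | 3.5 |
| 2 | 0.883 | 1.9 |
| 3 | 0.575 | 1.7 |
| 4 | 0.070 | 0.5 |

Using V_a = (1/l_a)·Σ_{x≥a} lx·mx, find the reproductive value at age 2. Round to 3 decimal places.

lx·mx for x ≥ 2: 1.6777, 0.9775, 0.035 → sum = 2.6902
V_2 = 2.6902 / l_2 = 2.6902 / 0.883 = 3.046659… → 3.047

3.047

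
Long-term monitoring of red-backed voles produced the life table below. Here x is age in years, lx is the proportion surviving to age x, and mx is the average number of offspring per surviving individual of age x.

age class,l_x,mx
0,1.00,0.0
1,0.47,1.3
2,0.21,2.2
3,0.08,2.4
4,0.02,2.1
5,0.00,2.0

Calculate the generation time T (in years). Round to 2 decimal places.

lx·mx: 0, 0.611, 0.462, 0.192, 0.042, 0 → R0 = 1.307
x·lx·mx: 0, 0.611, 0.924, 0.576, 0.168, 0 → Σ = 2.279
T = 2.279 / 1.307 = 1.743688… → 1.74

1.74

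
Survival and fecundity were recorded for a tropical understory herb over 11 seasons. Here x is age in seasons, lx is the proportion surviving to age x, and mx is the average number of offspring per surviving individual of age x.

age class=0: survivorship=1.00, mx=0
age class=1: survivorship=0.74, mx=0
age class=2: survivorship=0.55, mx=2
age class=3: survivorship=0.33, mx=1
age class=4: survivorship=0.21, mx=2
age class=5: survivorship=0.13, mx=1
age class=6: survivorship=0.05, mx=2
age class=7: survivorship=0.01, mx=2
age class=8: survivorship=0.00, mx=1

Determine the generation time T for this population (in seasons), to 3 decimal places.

lx·mx: 0, 0, 1.1, 0.33, 0.42, 0.13, 0.1, 0.02, 0 → R0 = 2.1
x·lx·mx: 0, 0, 2.2, 0.99, 1.68, 0.65, 0.6, 0.14, 0 → Σ = 6.26
T = 6.26 / 2.1 = 2.980952… → 2.981

2.981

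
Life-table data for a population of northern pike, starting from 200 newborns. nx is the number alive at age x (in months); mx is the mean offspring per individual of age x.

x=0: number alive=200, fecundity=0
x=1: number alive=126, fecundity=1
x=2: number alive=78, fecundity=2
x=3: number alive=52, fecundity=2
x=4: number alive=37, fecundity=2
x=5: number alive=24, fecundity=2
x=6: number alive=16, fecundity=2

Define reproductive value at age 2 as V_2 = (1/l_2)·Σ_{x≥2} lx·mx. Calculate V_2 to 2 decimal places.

5.31

lx = nx/n0 = nx/200: 1, 0.63, 0.39, 0.26, 0.185, 0.12, 0.08
lx·mx for x ≥ 2: 0.78, 0.52, 0.37, 0.24, 0.16 → sum = 2.07
V_2 = 2.07 / l_2 = 2.07 / 0.39 = 5.307692… → 5.31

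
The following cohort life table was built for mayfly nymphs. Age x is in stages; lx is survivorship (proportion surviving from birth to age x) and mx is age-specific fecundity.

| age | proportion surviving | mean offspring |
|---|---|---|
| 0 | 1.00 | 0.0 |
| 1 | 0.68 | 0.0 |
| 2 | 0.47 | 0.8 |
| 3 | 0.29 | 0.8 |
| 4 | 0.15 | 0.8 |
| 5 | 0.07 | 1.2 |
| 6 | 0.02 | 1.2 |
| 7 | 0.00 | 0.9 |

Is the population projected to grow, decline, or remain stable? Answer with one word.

R0 = Σ lx·mx = 0 + 0 + 0.376 + 0.232 + 0.12 + 0.084 + 0.024 + 0 = 0.836
R0 < 1, so the population is declining.

declining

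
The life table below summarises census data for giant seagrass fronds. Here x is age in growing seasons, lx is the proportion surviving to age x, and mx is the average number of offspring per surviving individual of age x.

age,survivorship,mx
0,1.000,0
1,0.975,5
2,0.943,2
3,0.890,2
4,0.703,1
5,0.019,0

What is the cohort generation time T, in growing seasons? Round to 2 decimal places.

lx·mx: 0, 4.875, 1.886, 1.78, 0.703, 0 → R0 = 9.244
x·lx·mx: 0, 4.875, 3.772, 5.34, 2.812, 0 → Σ = 16.799
T = 16.799 / 9.244 = 1.817287… → 1.82

1.82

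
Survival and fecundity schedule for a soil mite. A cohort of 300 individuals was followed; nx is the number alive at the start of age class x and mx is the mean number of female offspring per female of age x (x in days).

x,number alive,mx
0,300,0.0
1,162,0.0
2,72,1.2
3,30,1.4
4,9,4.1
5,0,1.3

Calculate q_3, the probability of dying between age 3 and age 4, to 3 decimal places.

0.700

lx = nx/n0 = nx/300: 1, 0.54, 0.24, 0.1, 0.03, 0
q_3 = (l_3 − l_4) / l_3 = (0.1 − 0.03) / 0.1
     = 0.07 / 0.1 = 0.7 → 0.700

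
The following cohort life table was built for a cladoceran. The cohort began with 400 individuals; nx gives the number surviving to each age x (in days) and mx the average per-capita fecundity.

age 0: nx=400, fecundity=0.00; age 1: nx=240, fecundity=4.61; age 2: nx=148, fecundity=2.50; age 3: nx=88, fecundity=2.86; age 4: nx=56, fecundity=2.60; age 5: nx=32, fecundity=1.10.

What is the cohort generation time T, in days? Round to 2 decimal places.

1.76

lx = nx/n0 = nx/400: 1, 0.6, 0.37, 0.22, 0.14, 0.08
lx·mx: 0, 2.766, 0.925, 0.6292, 0.364, 0.088 → R0 = 4.7722
x·lx·mx: 0, 2.766, 1.85, 1.8876, 1.456, 0.44 → Σ = 8.3996
T = 8.3996 / 4.7722 = 1.760111… → 1.76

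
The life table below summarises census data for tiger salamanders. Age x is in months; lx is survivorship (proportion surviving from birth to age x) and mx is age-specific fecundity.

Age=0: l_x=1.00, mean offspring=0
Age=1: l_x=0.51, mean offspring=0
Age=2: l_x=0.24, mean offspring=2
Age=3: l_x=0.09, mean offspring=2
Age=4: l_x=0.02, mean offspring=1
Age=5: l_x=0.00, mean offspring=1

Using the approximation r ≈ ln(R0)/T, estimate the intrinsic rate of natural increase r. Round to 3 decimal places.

R0 = Σ lx·mx = 0 + 0 + 0.48 + 0.18 + 0.02 + 0 = 0.68
Σ x·lx·mx = 1.58; T = 1.58/0.68 = 2.32353…
r ≈ ln(R0)/T = ln(0.68)/2.32353… = -0.16598… → -0.166

-0.166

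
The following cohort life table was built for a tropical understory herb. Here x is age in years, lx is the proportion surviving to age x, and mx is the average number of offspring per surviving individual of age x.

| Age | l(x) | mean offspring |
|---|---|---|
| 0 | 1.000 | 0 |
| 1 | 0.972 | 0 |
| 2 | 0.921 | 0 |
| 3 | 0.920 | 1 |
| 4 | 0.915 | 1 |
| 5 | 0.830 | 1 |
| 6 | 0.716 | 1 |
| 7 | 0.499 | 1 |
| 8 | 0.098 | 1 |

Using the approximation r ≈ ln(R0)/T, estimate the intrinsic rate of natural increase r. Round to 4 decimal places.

R0 = Σ lx·mx = 0 + 0 + 0 + 0.92 + 0.915 + 0.83 + 0.716 + 0.499 + 0.098 = 3.978
Σ x·lx·mx = 19.143; T = 19.143/3.978 = 4.81222…
r ≈ ln(R0)/T = ln(3.978)/4.81222… = 0.286932… → 0.2869

0.2869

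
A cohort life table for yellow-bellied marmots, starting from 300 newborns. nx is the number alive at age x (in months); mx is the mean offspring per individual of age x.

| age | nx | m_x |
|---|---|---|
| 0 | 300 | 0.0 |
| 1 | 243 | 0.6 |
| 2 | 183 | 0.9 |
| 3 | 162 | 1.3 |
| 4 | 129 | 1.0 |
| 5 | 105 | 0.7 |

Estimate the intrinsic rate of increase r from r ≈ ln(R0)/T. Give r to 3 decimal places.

lx = nx/n0 = nx/300: 1, 0.81, 0.61, 0.54, 0.43, 0.35
R0 = Σ lx·mx = 0 + 0.486 + 0.549 + 0.702 + 0.43 + 0.245 = 2.412
Σ x·lx·mx = 6.635; T = 6.635/2.412 = 2.75083…
r ≈ ln(R0)/T = ln(2.412)/2.75083… = 0.32007… → 0.320

0.320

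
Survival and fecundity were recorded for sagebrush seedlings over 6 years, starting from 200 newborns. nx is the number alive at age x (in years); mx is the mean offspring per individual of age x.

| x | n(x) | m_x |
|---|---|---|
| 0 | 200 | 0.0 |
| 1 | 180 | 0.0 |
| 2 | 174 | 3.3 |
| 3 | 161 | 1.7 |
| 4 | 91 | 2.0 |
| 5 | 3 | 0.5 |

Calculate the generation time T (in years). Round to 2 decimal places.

lx = nx/n0 = nx/200: 1, 0.9, 0.87, 0.805, 0.455, 0.015
lx·mx: 0, 0, 2.871, 1.3685, 0.91, 0.0075 → R0 = 5.157
x·lx·mx: 0, 0, 5.742, 4.1055, 3.64, 0.0375 → Σ = 13.525
T = 13.525 / 5.157 = 2.622649… → 2.62

2.62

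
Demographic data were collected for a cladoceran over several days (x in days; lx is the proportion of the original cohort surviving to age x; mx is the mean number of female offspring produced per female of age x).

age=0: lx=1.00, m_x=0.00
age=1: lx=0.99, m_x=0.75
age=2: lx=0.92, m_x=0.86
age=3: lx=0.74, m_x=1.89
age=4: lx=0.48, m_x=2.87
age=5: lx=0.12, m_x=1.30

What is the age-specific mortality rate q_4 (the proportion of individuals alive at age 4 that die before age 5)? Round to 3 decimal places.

0.750

q_4 = (l_4 − l_5) / l_4 = (0.48 − 0.12) / 0.48
     = 0.36 / 0.48 = 0.75 → 0.750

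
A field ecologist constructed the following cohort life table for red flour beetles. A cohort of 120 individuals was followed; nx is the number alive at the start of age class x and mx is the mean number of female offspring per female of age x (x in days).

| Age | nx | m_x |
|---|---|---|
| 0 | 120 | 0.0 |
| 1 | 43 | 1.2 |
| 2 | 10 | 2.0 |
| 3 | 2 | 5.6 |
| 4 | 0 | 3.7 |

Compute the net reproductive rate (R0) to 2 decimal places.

0.69

lx = nx/n0 = nx/120: 1, 0.35833…, 0.08333…, 0.01667…, 0
lx·mx by age: 0, 0.43…, 0.166667…, 0.093333…, 0
R0 = Σ lx·mx = 0.69… → 0.69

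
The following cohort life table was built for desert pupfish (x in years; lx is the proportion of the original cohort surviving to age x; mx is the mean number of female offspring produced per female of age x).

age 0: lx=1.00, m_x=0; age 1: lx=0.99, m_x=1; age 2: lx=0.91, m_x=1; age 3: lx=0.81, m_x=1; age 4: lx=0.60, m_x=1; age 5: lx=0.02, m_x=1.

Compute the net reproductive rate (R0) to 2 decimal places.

lx·mx by age: 0, 0.99, 0.91, 0.81, 0.6, 0.02
R0 = Σ lx·mx = 3.33 → 3.33

3.33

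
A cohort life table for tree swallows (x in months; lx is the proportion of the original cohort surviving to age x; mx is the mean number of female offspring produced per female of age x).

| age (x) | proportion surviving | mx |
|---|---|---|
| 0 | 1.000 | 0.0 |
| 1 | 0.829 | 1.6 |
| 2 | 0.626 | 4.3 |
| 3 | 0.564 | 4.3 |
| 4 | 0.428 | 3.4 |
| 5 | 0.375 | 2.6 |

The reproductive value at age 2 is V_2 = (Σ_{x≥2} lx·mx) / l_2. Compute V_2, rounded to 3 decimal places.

lx·mx for x ≥ 2: 2.6918, 2.4252, 1.4552, 0.975 → sum = 7.5472
V_2 = 7.5472 / l_2 = 7.5472 / 0.626 = 12.05623… → 12.056

12.056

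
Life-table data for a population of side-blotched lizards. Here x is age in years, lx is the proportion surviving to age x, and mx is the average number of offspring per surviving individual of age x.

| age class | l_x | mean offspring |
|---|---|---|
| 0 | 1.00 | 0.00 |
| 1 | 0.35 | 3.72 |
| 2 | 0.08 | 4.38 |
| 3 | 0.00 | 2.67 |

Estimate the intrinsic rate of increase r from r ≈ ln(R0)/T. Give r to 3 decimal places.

0.414

R0 = Σ lx·mx = 0 + 1.302 + 0.3504 + 0 = 1.6524
Σ x·lx·mx = 2.0028; T = 2.0028/1.6524 = 1.21206…
r ≈ ln(R0)/T = ln(1.6524)/1.21206… = 0.41436… → 0.414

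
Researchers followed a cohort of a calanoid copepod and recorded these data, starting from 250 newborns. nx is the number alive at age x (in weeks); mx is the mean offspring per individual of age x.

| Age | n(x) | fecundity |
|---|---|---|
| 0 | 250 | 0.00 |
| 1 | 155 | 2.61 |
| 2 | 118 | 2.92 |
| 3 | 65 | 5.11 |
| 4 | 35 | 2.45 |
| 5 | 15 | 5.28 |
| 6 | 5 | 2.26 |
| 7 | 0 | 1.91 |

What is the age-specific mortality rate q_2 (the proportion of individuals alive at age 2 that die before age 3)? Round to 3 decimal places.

0.449

lx = nx/n0 = nx/250: 1, 0.62, 0.472, 0.26, 0.14, 0.06, 0.02, 0
q_2 = (l_2 − l_3) / l_2 = (0.472 − 0.26) / 0.472
     = 0.212 / 0.472 = 0.449153… → 0.449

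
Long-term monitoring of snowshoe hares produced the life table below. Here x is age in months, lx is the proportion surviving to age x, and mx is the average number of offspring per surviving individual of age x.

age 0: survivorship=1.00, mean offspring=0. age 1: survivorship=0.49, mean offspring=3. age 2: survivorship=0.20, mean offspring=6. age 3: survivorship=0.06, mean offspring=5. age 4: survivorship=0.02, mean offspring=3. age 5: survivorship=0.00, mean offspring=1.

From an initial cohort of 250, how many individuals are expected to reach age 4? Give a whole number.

Expected survivors = N0 · l_4 = 250 × 0.02 = 5 → 5

5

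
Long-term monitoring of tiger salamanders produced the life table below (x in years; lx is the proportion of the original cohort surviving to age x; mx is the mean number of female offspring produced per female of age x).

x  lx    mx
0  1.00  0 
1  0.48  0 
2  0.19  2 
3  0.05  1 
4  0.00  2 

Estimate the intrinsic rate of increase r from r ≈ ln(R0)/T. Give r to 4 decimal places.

R0 = Σ lx·mx = 0 + 0 + 0.38 + 0.05 + 0 = 0.43
Σ x·lx·mx = 0.91; T = 0.91/0.43 = 2.11628…
r ≈ ln(R0)/T = ln(0.43)/2.11628… = -0.398799… → -0.3988

-0.3988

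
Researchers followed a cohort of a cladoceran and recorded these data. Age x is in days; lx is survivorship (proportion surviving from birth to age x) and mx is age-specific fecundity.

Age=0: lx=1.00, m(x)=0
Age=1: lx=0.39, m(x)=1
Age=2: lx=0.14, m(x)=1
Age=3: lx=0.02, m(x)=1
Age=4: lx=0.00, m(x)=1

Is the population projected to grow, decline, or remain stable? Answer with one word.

declining

R0 = Σ lx·mx = 0 + 0.39 + 0.14 + 0.02 + 0 = 0.55
R0 < 1, so the population is declining.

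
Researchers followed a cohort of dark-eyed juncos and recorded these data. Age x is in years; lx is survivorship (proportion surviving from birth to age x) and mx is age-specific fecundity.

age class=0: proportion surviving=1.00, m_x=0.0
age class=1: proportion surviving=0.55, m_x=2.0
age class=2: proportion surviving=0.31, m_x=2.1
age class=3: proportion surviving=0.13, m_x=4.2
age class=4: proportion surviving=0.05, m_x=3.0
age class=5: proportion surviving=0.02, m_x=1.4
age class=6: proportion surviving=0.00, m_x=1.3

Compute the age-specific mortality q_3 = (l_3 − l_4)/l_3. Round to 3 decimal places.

q_3 = (l_3 − l_4) / l_3 = (0.13 − 0.05) / 0.13
     = 0.08 / 0.13 = 0.615385… → 0.615

0.615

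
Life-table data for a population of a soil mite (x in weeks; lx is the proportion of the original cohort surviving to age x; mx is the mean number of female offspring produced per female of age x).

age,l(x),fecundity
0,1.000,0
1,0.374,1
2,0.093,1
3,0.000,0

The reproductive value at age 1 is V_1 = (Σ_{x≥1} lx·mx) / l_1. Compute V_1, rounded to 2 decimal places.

lx·mx for x ≥ 1: 0.374, 0.093, 0 → sum = 0.467
V_1 = 0.467 / l_1 = 0.467 / 0.374 = 1.248663… → 1.25

1.25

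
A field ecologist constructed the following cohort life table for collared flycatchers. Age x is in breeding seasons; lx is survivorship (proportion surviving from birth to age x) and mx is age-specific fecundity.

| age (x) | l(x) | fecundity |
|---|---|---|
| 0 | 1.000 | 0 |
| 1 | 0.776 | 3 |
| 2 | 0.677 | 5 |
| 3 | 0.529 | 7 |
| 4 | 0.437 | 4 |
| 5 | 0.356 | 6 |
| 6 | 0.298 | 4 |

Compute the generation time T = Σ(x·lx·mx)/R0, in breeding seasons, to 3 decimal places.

3.107

lx·mx: 0, 2.328, 3.385, 3.703, 1.748, 2.136, 1.192 → R0 = 14.492
x·lx·mx: 0, 2.328, 6.77, 11.109, 6.992, 10.68, 7.152 → Σ = 45.031
T = 45.031 / 14.492 = 3.107301… → 3.107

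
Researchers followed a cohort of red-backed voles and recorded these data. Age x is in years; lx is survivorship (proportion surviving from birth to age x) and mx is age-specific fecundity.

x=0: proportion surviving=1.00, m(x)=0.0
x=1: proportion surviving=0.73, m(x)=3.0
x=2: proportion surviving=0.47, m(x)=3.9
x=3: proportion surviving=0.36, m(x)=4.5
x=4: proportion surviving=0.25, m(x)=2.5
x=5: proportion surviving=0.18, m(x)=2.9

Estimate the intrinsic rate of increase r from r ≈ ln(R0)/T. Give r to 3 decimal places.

R0 = Σ lx·mx = 0 + 2.19 + 1.833 + 1.62 + 0.625 + 0.522 = 6.79
Σ x·lx·mx = 15.826; T = 15.826/6.79 = 2.33078…
r ≈ ln(R0)/T = ln(6.79)/2.33078… = 0.82181… → 0.822

0.822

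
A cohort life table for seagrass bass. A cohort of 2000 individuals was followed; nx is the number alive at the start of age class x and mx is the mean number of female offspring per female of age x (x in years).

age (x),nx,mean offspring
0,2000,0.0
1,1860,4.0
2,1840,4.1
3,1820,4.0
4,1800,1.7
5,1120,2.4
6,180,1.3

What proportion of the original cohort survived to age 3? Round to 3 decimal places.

l_3 = n_3/n_0 = 1820/2000 = 0.91 → 0.910

0.910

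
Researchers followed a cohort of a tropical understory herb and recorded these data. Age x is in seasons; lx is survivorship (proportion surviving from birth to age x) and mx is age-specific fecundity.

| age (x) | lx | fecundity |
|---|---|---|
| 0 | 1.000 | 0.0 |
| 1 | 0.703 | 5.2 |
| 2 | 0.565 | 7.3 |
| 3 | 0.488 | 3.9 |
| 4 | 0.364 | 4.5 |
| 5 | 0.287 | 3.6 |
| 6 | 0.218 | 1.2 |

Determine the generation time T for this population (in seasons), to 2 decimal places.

2.45

lx·mx: 0, 3.6556, 4.1245, 1.9032, 1.638, 1.0332, 0.2616 → R0 = 12.6161
x·lx·mx: 0, 3.6556, 8.249, 5.7096, 6.552, 5.166, 1.5696 → Σ = 30.9018
T = 30.9018 / 12.6161 = 2.449394… → 2.45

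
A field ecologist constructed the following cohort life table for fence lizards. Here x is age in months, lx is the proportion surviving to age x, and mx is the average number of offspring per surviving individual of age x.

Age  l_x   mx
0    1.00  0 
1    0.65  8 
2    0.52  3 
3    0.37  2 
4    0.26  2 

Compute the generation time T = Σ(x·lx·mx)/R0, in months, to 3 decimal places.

1.574

lx·mx: 0, 5.2, 1.56, 0.74, 0.52 → R0 = 8.02
x·lx·mx: 0, 5.2, 3.12, 2.22, 2.08 → Σ = 12.62
T = 12.62 / 8.02 = 1.573566… → 1.574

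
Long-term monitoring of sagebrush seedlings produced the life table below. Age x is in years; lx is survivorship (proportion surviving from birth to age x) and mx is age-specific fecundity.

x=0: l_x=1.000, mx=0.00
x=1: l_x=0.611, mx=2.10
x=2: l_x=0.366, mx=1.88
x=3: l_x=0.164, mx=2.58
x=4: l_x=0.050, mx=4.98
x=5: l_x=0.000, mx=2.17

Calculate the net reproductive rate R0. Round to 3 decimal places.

2.643

lx·mx by age: 0, 1.2831, 0.68808, 0.42312, 0.249, 0
R0 = Σ lx·mx = 2.6433 → 2.643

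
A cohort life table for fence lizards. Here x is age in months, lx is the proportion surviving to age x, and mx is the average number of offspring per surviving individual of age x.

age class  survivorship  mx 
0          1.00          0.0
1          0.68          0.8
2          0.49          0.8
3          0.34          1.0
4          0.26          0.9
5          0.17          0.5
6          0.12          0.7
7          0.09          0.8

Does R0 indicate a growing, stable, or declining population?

R0 = Σ lx·mx = 0 + 0.544 + 0.392 + 0.34 + 0.234 + 0.085 + 0.084 + 0.072 = 1.751
R0 > 1, so the population is growing.

growing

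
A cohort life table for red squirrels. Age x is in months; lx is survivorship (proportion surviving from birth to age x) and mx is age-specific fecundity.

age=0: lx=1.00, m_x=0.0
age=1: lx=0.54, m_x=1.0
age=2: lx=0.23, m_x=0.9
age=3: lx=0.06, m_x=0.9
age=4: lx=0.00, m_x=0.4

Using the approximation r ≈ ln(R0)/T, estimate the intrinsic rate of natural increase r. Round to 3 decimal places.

-0.159

R0 = Σ lx·mx = 0 + 0.54 + 0.207 + 0.054 + 0 = 0.801
Σ x·lx·mx = 1.116; T = 1.116/0.801 = 1.39326…
r ≈ ln(R0)/T = ln(0.801)/1.39326… = -0.15926… → -0.159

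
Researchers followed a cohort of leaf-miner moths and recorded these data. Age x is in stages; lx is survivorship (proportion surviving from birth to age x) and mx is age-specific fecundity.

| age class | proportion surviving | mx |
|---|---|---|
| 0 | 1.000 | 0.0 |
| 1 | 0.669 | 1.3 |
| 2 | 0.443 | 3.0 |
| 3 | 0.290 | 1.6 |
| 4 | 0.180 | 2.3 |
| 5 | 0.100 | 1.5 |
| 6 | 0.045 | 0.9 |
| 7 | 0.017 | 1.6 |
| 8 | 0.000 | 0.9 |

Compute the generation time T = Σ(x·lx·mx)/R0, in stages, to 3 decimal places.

lx·mx: 0, 0.8697, 1.329, 0.464, 0.414, 0.15, 0.0405, 0.0272, 0 → R0 = 3.2944
x·lx·mx: 0, 0.8697, 2.658, 1.392, 1.656, 0.75, 0.243, 0.1904, 0 → Σ = 7.7591
T = 7.7591 / 3.2944 = 2.355239… → 2.355

2.355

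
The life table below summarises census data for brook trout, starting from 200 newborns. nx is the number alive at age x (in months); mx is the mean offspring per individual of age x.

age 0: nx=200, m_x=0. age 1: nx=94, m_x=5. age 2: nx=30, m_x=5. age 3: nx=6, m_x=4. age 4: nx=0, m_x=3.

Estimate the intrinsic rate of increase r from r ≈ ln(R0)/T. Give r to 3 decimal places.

lx = nx/n0 = nx/200: 1, 0.47, 0.15, 0.03, 0
R0 = Σ lx·mx = 0 + 2.35 + 0.75 + 0.12 + 0 = 3.22
Σ x·lx·mx = 4.21; T = 4.21/3.22 = 1.30745…
r ≈ ln(R0)/T = ln(3.22)/1.30745… = 0.8944… → 0.894

0.894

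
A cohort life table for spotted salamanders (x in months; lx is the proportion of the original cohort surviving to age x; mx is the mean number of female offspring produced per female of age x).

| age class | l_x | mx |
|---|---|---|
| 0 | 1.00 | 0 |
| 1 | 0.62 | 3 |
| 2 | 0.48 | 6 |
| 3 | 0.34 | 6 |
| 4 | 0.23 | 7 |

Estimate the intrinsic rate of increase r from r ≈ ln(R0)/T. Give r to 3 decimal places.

0.884

R0 = Σ lx·mx = 0 + 1.86 + 2.88 + 2.04 + 1.61 = 8.39
Σ x·lx·mx = 20.18; T = 20.18/8.39 = 2.40524…
r ≈ ln(R0)/T = ln(8.39)/2.40524… = 0.88433… → 0.884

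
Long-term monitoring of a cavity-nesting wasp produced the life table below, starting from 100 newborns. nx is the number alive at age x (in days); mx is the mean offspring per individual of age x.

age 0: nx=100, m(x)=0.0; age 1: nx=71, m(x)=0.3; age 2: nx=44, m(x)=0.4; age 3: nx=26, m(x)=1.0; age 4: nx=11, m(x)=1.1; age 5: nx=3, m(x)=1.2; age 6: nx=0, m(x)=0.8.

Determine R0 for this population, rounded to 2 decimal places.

0.81

lx = nx/n0 = nx/100: 1, 0.71, 0.44, 0.26, 0.11, 0.03, 0
lx·mx by age: 0, 0.213, 0.176, 0.26, 0.121, 0.036, 0
R0 = Σ lx·mx = 0.806 → 0.81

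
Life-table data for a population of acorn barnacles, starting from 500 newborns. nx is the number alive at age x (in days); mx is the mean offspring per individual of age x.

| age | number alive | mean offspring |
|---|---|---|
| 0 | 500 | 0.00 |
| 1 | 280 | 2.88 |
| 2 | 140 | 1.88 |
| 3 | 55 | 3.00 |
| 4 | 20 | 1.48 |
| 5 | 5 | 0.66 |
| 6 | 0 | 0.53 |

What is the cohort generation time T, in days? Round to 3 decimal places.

1.548

lx = nx/n0 = nx/500: 1, 0.56, 0.28, 0.11, 0.04, 0.01, 0
lx·mx: 0, 1.6128, 0.5264, 0.33, 0.0592, 0.0066, 0 → R0 = 2.535
x·lx·mx: 0, 1.6128, 1.0528, 0.99, 0.2368, 0.033, 0 → Σ = 3.9254
T = 3.9254 / 2.535 = 1.548481… → 1.548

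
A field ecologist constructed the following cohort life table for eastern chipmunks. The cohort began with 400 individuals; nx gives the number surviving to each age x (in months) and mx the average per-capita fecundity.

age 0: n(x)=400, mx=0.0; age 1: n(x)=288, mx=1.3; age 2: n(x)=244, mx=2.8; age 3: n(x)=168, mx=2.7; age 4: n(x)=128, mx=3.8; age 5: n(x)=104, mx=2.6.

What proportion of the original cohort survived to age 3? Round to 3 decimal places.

0.420

l_3 = n_3/n_0 = 168/400 = 0.42 → 0.420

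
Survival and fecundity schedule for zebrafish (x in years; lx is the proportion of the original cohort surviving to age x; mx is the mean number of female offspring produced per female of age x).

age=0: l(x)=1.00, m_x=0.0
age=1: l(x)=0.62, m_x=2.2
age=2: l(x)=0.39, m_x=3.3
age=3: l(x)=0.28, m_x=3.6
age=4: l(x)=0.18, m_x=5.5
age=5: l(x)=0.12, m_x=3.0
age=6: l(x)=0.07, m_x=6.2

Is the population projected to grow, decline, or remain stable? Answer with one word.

growing

R0 = Σ lx·mx = 0 + 1.364 + 1.287 + 1.008 + 0.99 + 0.36 + 0.434 = 5.443
R0 > 1, so the population is growing.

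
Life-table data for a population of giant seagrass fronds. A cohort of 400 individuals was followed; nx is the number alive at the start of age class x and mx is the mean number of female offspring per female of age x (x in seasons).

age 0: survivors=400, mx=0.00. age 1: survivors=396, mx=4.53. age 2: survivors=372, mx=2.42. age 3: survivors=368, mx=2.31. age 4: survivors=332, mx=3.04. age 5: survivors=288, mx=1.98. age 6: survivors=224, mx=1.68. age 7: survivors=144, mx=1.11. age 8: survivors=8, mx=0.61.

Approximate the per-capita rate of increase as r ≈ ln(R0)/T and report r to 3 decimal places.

0.913

lx = nx/n0 = nx/400: 1, 0.99, 0.93, 0.92, 0.83, 0.72, 0.56, 0.36, 0.02
R0 = Σ lx·mx = 0 + 4.4847 + 2.2506 + 2.1252 + 2.5232 + 1.4256 + 0.9408 + 0.3996 + 0.0122 = 14.1619
Σ x·lx·mx = 41.1219; T = 41.1219/14.1619 = 2.9037…
r ≈ ln(R0)/T = ln(14.1619)/2.9037… = 0.91282… → 0.913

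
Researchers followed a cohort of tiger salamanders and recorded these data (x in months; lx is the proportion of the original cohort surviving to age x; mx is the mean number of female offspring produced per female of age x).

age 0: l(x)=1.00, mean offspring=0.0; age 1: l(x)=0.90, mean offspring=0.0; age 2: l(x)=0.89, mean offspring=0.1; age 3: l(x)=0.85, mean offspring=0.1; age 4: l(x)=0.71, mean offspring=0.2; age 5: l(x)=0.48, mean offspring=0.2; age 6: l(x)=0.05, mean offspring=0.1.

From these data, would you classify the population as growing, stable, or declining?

declining

R0 = Σ lx·mx = 0 + 0 + 0.089 + 0.085 + 0.142 + 0.096 + 0.005 = 0.417
R0 < 1, so the population is declining.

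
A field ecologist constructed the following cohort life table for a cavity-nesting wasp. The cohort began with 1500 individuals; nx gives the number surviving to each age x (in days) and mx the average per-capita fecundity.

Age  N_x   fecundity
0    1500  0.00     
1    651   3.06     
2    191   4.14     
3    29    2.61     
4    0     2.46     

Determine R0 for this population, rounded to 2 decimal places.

lx = nx/n0 = nx/1500: 1, 0.434, 0.12733…, 0.01933…, 0
lx·mx by age: 0, 1.32804, 0.52716…, 0.05046…, 0
R0 = Σ lx·mx = 1.90566… → 1.91

1.91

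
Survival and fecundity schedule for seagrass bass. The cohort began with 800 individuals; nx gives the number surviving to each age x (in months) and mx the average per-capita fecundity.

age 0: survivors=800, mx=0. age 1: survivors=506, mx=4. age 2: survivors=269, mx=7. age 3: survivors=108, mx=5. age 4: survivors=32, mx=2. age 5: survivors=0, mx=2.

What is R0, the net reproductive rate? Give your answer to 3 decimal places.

5.639

lx = nx/n0 = nx/800: 1, 0.6325, 0.33625, 0.135, 0.04, 0
lx·mx by age: 0, 2.53, 2.35375, 0.675, 0.08, 0
R0 = Σ lx·mx = 5.63875 → 5.639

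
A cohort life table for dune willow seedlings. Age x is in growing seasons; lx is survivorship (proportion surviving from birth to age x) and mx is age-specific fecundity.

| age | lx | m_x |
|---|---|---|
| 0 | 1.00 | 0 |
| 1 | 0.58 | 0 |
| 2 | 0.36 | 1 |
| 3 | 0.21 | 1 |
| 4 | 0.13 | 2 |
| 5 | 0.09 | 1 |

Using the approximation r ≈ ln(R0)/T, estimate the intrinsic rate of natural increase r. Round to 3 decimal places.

R0 = Σ lx·mx = 0 + 0 + 0.36 + 0.21 + 0.26 + 0.09 = 0.92
Σ x·lx·mx = 2.84; T = 2.84/0.92 = 3.08696…
r ≈ ln(R0)/T = ln(0.92)/3.08696… = -0.02701… → -0.027

-0.027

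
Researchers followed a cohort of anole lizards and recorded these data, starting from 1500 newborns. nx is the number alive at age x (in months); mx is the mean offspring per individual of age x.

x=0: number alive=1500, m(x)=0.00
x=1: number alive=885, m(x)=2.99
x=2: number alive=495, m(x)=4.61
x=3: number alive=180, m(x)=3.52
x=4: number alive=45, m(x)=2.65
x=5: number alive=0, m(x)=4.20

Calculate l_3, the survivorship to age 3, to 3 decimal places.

l_3 = n_3/n_0 = 180/1500 = 0.12 → 0.120

0.120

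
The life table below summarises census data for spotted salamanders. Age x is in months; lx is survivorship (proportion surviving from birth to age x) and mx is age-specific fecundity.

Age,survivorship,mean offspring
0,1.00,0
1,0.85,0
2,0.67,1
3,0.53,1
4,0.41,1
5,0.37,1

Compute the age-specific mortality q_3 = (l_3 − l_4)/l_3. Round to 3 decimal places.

q_3 = (l_3 − l_4) / l_3 = (0.53 − 0.41) / 0.53
     = 0.12 / 0.53 = 0.226415… → 0.226

0.226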